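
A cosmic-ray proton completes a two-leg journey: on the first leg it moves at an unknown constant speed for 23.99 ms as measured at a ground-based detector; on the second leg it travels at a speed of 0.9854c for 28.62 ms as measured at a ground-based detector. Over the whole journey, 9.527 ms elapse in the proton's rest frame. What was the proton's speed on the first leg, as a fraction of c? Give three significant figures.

β = 0.981

Leg 1: speed unknown; τ_1 = 23.99/γ_1.
Leg 2: γ = 1/√(1 − 0.9854²) = 1/√0.02899 = 5.874; τ_2 = 28.62/5.874 = 4.873 ms.
Total proper time: τ_1 + 4.873 = 9.527, so τ_1 = 9.527 − 4.873 = 4.654 ms.
γ_1 = 23.99/4.654 = 5.154; β = √(1 − 1/γ²) = √0.9624.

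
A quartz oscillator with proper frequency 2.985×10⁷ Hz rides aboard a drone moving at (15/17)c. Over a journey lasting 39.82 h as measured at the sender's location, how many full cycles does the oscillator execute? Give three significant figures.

γ = 1/√(1 − (15/17)²) = 17/8 = 2.125
The oscillator's own cycle count is N = f × τ where τ is the proper time aboard the drone. τ = Δt/γ = 39.82/2.125 = 18.74 h = 6.746×10⁴ s.
N = 2.985×10⁷ × 6.746×10⁴ = 2.014×10¹².

N = 2.01×10¹²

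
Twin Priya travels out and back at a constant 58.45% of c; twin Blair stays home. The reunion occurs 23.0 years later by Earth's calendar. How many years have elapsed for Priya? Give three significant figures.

τ = 18.7 years

β = 0.5845; γ = 1/√(1 − 0.5845²) = 1/√0.6584 = 1.232
Priya's clock measures proper time along the trip: τ = Δt/γ = 23.0/1.232 years.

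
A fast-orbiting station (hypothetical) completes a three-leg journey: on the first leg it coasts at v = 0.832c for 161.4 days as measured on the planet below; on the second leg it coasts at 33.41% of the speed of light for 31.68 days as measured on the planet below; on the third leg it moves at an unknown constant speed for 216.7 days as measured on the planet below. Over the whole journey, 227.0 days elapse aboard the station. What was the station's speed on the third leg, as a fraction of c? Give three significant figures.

β = 0.868

Leg 1: γ = 1/√(1 − 0.832²) = 1/√0.3078 = 1.803; τ_1 = 161.4/1.803 = 89.54 days.
Leg 2: β = 0.3341; γ = 1/√(1 − 0.3341²) = 1/√0.8884 = 1.061; τ_2 = 31.68/1.061 = 29.86 days.
Leg 3: speed unknown; τ_3 = 216.7/γ_3.
Total proper time: 89.54 + 29.86 + τ_3 = 227.0, so τ_3 = 227.0 − 119.4 = 107.6 days.
γ_3 = 216.7/107.6 = 2.014; β = √(1 − 1/γ²) = √0.7535.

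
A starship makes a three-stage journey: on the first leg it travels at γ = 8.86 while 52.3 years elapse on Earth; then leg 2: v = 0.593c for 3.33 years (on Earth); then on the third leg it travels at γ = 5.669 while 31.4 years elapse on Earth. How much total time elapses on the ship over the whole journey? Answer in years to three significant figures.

Leg 1: γ = 8.86; τ_1 = 52.3/8.860 = 5.903 years.
Leg 2: γ = 1/√(1 − 0.593²) = 1/√0.6484 = 1.242; τ_2 = 3.33/1.242 = 2.681 years.
Leg 3: γ = 5.669; τ_3 = 31.4/5.669 = 5.539 years.
Total: 5.903 + 2.681 + 5.539 years.

τ = 14.1 years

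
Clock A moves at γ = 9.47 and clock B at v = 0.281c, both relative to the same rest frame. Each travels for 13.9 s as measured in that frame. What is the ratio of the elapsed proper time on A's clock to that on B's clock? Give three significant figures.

A: γ = 9.47. B: γ = 1/√(1 − 0.281²) = 1/√0.9210 = 1.042.
τ_A/τ_B = γ_B/γ_A = 1.042/9.470 = 0.1100, so τ_A/τ_B = 0.1100.

τ_A/τ_B = 0.110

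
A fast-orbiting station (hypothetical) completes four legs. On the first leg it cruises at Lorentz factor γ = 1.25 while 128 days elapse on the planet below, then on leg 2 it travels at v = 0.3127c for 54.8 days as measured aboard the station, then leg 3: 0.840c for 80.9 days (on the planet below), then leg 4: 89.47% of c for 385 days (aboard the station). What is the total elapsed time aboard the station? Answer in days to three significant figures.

τ = 586 days

Leg 1: γ = 1.25; τ_1 = 128/1.250 = 102.4 days.
Leg 2: 54.8 days is already measured aboard the station.
Leg 3: γ = 1/√(1 − 0.840²) = 1/√0.2944 = 1.843; τ_3 = 80.9/1.843 = 43.90 days.
Leg 4: 385 days is already measured aboard the station.
Total: 102.4 + 54.80 + 43.90 + 385.0 days.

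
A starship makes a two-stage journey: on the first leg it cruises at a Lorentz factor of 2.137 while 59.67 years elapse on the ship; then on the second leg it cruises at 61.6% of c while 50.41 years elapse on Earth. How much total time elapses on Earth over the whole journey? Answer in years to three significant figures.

Δt = 178 years

Leg 1: γ = 2.137; Δt_1 = 2.137 × 59.67 = 127.5 years.
Leg 2: 50.41 years is already measured on Earth.
Total: 127.5 + 50.41 years.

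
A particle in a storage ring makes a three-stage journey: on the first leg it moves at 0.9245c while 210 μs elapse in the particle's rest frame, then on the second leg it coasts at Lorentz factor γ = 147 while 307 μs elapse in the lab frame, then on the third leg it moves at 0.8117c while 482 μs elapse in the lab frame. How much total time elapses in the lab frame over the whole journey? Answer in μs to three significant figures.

Leg 1: γ = 1/√(1 − 0.9245²) = 1/√0.1453 = 2.623; Δt_1 = 2.623 × 210 = 550.9 μs.
Leg 2: 307 μs is already measured in the lab frame.
Leg 3: 482 μs is already measured in the lab frame.
Total: 550.9 + 307.0 + 482.0 μs.

Δt = 1340 μs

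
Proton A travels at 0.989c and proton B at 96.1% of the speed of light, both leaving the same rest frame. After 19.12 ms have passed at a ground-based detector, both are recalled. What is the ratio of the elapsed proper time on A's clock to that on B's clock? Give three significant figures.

A: γ = 1/√(1 − 0.989²) = 1/√0.02188 = 6.761. B: β = 0.961; γ = 1/√(1 − 0.961²) = 1/√0.07648 = 3.616.
τ_A/τ_B = γ_B/γ_A = 3.616/6.761 = 0.5349, so τ_A/τ_B = 0.5349.

τ_A/τ_B = 0.535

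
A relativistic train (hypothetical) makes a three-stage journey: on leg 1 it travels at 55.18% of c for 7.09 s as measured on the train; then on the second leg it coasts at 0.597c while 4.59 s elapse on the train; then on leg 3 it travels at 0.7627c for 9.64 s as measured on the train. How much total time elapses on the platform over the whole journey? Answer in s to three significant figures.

Leg 1: β = 0.5518; γ = 1/√(1 − 0.5518²) = 1/√0.6955 = 1.199; Δt_1 = 1.199 × 7.09 = 8.501 s.
Leg 2: γ = 1/√(1 − 0.597²) = 1/√0.6436 = 1.247; Δt_2 = 1.247 × 4.59 = 5.721 s.
Leg 3: γ = 1/√(1 − 0.7627²) = 1/√0.4183 = 1.546; Δt_3 = 1.546 × 9.64 = 14.91 s.
Total: 8.501 + 5.721 + 14.91 s.

Δt = 29.1 s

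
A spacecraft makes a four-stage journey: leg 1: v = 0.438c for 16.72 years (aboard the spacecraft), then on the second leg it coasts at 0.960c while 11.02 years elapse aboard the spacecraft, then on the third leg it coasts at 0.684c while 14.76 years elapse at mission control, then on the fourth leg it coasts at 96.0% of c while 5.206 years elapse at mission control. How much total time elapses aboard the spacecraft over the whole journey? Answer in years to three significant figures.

τ = 40.0 years

Leg 1: 16.72 years is already measured aboard the spacecraft.
Leg 2: 11.02 years is already measured aboard the spacecraft.
Leg 3: γ = 1/√(1 − 0.684²) = 1/√0.5321 = 1.371; τ_3 = 14.76/1.371 = 10.77 years.
Leg 4: β = 0.960; γ = 1/√(1 − 0.960²) = 1/√0.07840 = 3.571; τ_4 = 5.206/3.571 = 1.458 years.
Total: 16.72 + 11.02 + 10.77 + 1.458 years.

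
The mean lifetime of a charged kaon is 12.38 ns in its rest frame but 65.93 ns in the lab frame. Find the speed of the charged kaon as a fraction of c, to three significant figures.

γ = Δt/τ₀ = 65.93/12.38 = 5.326
β = √(1 − 1/γ²) = √(1 − 0.03526) = √0.9647

β = 0.982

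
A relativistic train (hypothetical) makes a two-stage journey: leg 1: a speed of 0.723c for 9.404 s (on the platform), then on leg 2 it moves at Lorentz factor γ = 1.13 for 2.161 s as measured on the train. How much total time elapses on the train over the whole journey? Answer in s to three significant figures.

τ = 8.66 s

Leg 1: γ = 1/√(1 − 0.723²) = 1/√0.4773 = 1.447; τ_1 = 9.404/1.447 = 6.497 s.
Leg 2: 2.161 s is already measured on the train.
Total: 6.497 + 2.161 s.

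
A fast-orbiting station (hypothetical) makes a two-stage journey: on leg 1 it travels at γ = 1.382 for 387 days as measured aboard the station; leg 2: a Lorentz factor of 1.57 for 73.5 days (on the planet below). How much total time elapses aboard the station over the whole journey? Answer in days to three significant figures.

τ = 434 days

Leg 1: 387 days is already measured aboard the station.
Leg 2: γ = 1.57; τ_2 = 73.5/1.570 = 46.82 days.
Total: 387.0 + 46.82 days.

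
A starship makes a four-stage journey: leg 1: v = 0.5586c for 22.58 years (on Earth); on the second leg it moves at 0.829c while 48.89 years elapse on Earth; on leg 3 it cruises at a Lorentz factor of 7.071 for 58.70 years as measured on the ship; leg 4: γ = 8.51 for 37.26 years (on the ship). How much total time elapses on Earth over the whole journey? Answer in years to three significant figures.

Δt = 804 years

Leg 1: 22.58 years is already measured on Earth.
Leg 2: 48.89 years is already measured on Earth.
Leg 3: γ = 7.071; Δt_3 = 7.071 × 58.70 = 415.1 years.
Leg 4: γ = 8.51; Δt_4 = 8.510 × 37.26 = 317.1 years.
Total: 22.58 + 48.89 + 415.1 + 317.1 years.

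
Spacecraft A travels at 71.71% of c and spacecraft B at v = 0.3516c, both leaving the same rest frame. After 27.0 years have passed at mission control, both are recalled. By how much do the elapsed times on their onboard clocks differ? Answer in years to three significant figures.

A: β = 0.7171; γ = 1/√(1 − 0.7171²) = 1/√0.4858 = 1.435; τ_A = 27.0/1.435 = 18.82 years.
B: γ = 1/√(1 − 0.3516²) = 1/√0.8764 = 1.068; τ_B = 27.0/1.068 = 25.28 years.

|τ_A − τ_B| = 6.46 years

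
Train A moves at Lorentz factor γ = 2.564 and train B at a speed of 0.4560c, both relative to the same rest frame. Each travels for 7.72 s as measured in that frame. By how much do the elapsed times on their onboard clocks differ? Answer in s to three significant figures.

A: γ = 2.564; τ_A = 7.72/2.564 = 3.011 s.
B: γ = 1/√(1 − 0.4560²) = 1/√0.7921 = 1.124; τ_B = 7.72/1.124 = 6.871 s.

|τ_A − τ_B| = 3.86 s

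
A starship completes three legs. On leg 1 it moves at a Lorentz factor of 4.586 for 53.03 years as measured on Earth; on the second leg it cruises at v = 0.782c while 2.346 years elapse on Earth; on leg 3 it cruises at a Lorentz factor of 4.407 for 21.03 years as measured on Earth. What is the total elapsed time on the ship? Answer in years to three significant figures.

τ = 17.8 years

Leg 1: γ = 4.586; τ_1 = 53.03/4.586 = 11.56 years.
Leg 2: γ = 1/√(1 − 0.782²) = 1/√0.3885 = 1.604; τ_2 = 2.346/1.604 = 1.462 years.
Leg 3: γ = 4.407; τ_3 = 21.03/4.407 = 4.772 years.
Total: 11.56 + 1.462 + 4.772 years.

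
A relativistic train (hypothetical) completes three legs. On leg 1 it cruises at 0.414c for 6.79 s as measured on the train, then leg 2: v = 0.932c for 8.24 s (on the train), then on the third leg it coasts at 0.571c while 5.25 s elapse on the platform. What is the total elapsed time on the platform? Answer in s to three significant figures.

Leg 1: γ = 1/√(1 − 0.414²) = 1/√0.8286 = 1.099; Δt_1 = 1.099 × 6.79 = 7.459 s.
Leg 2: γ = 1/√(1 − 0.932²) = 1/√0.1314 = 2.759; Δt_2 = 2.759 × 8.24 = 22.73 s.
Leg 3: 5.25 s is already measured on the platform.
Total: 7.459 + 22.73 + 5.250 s.

Δt = 35.4 s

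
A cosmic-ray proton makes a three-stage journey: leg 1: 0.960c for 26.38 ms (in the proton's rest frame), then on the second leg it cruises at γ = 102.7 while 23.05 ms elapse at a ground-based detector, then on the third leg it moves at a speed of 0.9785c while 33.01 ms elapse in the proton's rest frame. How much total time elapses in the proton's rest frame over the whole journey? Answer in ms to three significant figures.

Leg 1: 26.38 ms is already measured in the proton's rest frame.
Leg 2: γ = 102.7; τ_2 = 23.05/102.7 = 0.2244 ms.
Leg 3: 33.01 ms is already measured in the proton's rest frame.
Total: 26.38 + 0.2244 + 33.01 ms.

τ = 59.6 ms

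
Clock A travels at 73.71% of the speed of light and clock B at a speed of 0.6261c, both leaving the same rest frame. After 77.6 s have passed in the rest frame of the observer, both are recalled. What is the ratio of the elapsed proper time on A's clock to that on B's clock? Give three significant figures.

τ_A/τ_B = 0.867

A: β = 0.7371; γ = 1/√(1 − 0.7371²) = 1/√0.4567 = 1.480. B: γ = 1/√(1 − 0.6261²) = 1/√0.6080 = 1.282.
τ_A/τ_B = γ_B/γ_A = 1.282/1.480 = 0.8667, so τ_A/τ_B = 0.8667.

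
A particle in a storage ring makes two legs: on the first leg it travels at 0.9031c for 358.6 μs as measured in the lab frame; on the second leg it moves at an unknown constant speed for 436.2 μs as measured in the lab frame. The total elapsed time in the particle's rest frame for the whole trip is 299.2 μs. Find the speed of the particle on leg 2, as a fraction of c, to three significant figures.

β = 0.943

Leg 1: γ = 1/√(1 − 0.9031²) = 1/√0.1844 = 2.329; τ_1 = 358.6/2.329 = 154.0 μs.
Leg 2: speed unknown; τ_2 = 436.2/γ_2.
Total proper time: 154.0 + τ_2 = 299.2, so τ_2 = 299.2 − 154.0 = 145.2 μs.
γ_2 = 436.2/145.2 = 3.004; β = √(1 − 1/γ²) = √0.8892.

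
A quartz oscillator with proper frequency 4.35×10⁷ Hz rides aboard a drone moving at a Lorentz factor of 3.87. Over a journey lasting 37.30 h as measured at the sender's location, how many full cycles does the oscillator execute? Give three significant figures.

N = 1.51×10¹²

γ = 3.87
The oscillator's own cycle count is N = f × τ where τ is the proper time aboard the drone. τ = Δt/γ = 37.30/3.870 = 9.638 h = 3.470×10⁴ s.
N = 4.35×10⁷ × 3.470×10⁴ = 1.509×10¹².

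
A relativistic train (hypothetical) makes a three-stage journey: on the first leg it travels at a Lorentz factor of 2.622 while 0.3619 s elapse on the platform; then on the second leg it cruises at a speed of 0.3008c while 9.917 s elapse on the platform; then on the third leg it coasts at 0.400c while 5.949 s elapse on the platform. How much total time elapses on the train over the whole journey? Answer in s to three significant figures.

Leg 1: γ = 2.622; τ_1 = 0.3619/2.622 = 0.1380 s.
Leg 2: γ = 1/√(1 − 0.3008²) = 1/√0.9095 = 1.049; τ_2 = 9.917/1.049 = 9.458 s.
Leg 3: γ = 1/√(1 − 0.400²) = 1/√0.8400 = 1.091; τ_3 = 5.949/1.091 = 5.452 s.
Total: 0.1380 + 9.458 + 5.452 s.

τ = 15.0 s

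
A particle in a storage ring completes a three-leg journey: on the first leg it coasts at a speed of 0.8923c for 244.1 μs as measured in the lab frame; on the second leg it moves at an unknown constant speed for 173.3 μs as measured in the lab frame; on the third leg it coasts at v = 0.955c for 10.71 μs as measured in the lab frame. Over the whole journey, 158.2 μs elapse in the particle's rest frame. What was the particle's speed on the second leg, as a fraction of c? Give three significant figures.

Leg 1: γ = 1/√(1 − 0.8923²) = 1/√0.2038 = 2.215; τ_1 = 244.1/2.215 = 110.2 μs.
Leg 2: speed unknown; τ_2 = 173.3/γ_2.
Leg 3: γ = 1/√(1 − 0.955²) = 1/√0.08798 = 3.371; τ_3 = 10.71/3.371 = 3.177 μs.
Total proper time: 110.2 + τ_2 + 3.177 = 158.2, so τ_2 = 158.2 − 113.4 = 44.83 μs.
γ_2 = 173.3/44.83 = 3.866; β = √(1 − 1/γ²) = √0.9331.

β = 0.966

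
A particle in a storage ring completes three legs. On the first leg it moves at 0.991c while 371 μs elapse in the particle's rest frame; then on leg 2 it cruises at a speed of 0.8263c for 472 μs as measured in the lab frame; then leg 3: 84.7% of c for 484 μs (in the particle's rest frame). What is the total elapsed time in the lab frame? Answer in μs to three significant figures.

Leg 1: γ = 1/√(1 − 0.991²) = 1/√0.01792 = 7.470; Δt_1 = 7.470 × 371 = 2772 μs.
Leg 2: 472 μs is already measured in the lab frame.
Leg 3: β = 0.847; γ = 1/√(1 − 0.847²) = 1/√0.2826 = 1.881; Δt_3 = 1.881 × 484 = 910.5 μs.
Total: 2772 + 472.0 + 910.5 μs.

Δt = 4150 μs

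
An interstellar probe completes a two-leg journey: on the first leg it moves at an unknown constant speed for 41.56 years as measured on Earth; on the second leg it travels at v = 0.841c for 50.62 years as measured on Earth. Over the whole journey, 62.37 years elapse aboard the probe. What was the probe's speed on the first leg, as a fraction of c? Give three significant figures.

β = 0.540

Leg 1: speed unknown; τ_1 = 41.56/γ_1.
Leg 2: γ = 1/√(1 − 0.841²) = 1/√0.2927 = 1.848; τ_2 = 50.62/1.848 = 27.39 years.
Total proper time: τ_1 + 27.39 = 62.37, so τ_1 = 62.37 − 27.39 = 34.98 years.
γ_1 = 41.56/34.98 = 1.188; β = √(1 − 1/γ²) = √0.2915.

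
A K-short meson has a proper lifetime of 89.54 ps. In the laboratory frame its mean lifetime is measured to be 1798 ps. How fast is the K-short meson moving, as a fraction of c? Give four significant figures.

β = 0.9988

γ = Δt/τ₀ = 1798/89.54 = 20.08
β = √(1 − 1/γ²) = √(1 − 0.002480) = √0.9975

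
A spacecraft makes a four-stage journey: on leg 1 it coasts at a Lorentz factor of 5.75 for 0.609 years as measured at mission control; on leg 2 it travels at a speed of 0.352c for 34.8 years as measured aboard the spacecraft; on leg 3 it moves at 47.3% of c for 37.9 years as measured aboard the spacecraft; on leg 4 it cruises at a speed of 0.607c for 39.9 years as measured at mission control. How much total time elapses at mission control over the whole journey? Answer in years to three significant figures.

Δt = 121 years

Leg 1: 0.609 years is already measured at mission control.
Leg 2: γ = 1/√(1 − 0.352²) = 1/√0.8761 = 1.068; Δt_2 = 1.068 × 34.8 = 37.18 years.
Leg 3: β = 0.473; γ = 1/√(1 − 0.473²) = 1/√0.7763 = 1.135; Δt_3 = 1.135 × 37.9 = 43.02 years.
Leg 4: 39.9 years is already measured at mission control.
Total: 0.6090 + 37.18 + 43.02 + 39.90 years.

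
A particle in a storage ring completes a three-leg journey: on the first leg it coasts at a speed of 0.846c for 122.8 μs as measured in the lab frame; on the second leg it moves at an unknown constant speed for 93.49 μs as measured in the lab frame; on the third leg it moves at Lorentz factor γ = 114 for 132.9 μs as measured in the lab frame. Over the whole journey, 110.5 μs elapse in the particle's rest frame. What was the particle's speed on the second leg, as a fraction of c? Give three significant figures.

β = 0.883

Leg 1: γ = 1/√(1 − 0.846²) = 1/√0.2843 = 1.876; τ_1 = 122.8/1.876 = 65.47 μs.
Leg 2: speed unknown; τ_2 = 93.49/γ_2.
Leg 3: γ = 114; τ_3 = 132.9/114.0 = 1.166 μs.
Total proper time: 65.47 + τ_2 + 1.166 = 110.5, so τ_2 = 110.5 − 66.64 = 43.86 μs.
γ_2 = 93.49/43.86 = 2.132; β = √(1 − 1/γ²) = √0.7799.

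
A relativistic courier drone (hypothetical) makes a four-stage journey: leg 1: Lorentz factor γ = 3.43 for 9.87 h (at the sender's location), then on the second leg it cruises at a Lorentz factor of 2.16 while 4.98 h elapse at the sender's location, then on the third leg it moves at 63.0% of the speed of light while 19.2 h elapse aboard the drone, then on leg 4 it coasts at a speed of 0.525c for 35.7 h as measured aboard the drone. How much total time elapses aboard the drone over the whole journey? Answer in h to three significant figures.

Leg 1: γ = 3.43; τ_1 = 9.87/3.430 = 2.878 h.
Leg 2: γ = 2.16; τ_2 = 4.98/2.160 = 2.306 h.
Leg 3: 19.2 h is already measured aboard the drone.
Leg 4: 35.7 h is already measured aboard the drone.
Total: 2.878 + 2.306 + 19.20 + 35.70 h.

τ = 60.1 h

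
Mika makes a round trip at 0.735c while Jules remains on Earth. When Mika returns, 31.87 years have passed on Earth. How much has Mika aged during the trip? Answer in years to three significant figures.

γ = 1/√(1 − 0.735²) = 1/√0.4598 = 1.475
Mika's clock measures proper time along the trip: τ = Δt/γ = 31.87/1.475 years.

τ = 21.6 years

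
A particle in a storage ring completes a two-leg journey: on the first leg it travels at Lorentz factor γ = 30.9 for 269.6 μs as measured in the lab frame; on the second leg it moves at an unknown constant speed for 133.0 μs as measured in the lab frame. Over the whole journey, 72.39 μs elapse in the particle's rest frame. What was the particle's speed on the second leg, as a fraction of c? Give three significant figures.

β = 0.878

Leg 1: γ = 30.9; τ_1 = 269.6/30.90 = 8.725 μs.
Leg 2: speed unknown; τ_2 = 133.0/γ_2.
Total proper time: 8.725 + τ_2 = 72.39, so τ_2 = 72.39 − 8.725 = 63.67 μs.
γ_2 = 133.0/63.67 = 2.089; β = √(1 − 1/γ²) = √0.7709.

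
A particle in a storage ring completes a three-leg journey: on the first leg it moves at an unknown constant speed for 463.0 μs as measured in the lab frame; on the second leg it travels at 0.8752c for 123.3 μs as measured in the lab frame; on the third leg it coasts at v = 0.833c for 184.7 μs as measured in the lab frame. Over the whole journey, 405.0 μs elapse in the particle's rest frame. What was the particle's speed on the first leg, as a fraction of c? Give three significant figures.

β = 0.851

Leg 1: speed unknown; τ_1 = 463.0/γ_1.
Leg 2: γ = 1/√(1 − 0.8752²) = 1/√0.2340 = 2.067; τ_2 = 123.3/2.067 = 59.65 μs.
Leg 3: γ = 1/√(1 − 0.833²) = 1/√0.3061 = 1.807; τ_3 = 184.7/1.807 = 102.2 μs.
Total proper time: τ_1 + 59.65 + 102.2 = 405.0, so τ_1 = 405.0 − 161.8 = 243.2 μs.
γ_1 = 463.0/243.2 = 1.904; β = √(1 − 1/γ²) = √0.7242.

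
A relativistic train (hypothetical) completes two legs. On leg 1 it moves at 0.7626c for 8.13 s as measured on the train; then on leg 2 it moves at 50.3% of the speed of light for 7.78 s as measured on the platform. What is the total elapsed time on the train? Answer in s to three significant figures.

Leg 1: 8.13 s is already measured on the train.
Leg 2: β = 0.503; γ = 1/√(1 − 0.503²) = 1/√0.7470 = 1.157; τ_2 = 7.78/1.157 = 6.724 s.
Total: 8.130 + 6.724 s.

τ = 14.9 s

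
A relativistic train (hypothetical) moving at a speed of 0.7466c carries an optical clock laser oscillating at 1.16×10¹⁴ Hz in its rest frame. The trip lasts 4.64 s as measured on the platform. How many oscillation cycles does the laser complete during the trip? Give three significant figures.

N = 3.58×10¹⁴

γ = 1/√(1 − 0.7466²) = 1/√0.4426 = 1.503
The oscillator's own cycle count is N = f × τ where τ is the proper time on the train. τ = Δt/γ = 4.64/1.503 = 3.087 s = 3.087×10⁰ s.
N = 1.16×10¹⁴ × 3.087×10⁰ = 3.581×10¹⁴.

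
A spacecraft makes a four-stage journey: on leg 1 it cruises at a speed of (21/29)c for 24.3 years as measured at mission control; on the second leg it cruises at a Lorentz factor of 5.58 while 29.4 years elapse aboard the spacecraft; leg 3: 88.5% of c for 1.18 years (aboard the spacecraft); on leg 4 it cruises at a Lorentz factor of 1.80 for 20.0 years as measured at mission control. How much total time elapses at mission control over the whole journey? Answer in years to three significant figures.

Δt = 211 years

Leg 1: 24.3 years is already measured at mission control.
Leg 2: γ = 5.58; Δt_2 = 5.580 × 29.4 = 164.1 years.
Leg 3: β = 0.885; γ = 1/√(1 − 0.885²) = 1/√0.2168 = 2.148; Δt_3 = 2.148 × 1.18 = 2.534 years.
Leg 4: 20.0 years is already measured at mission control.
Total: 24.30 + 164.1 + 2.534 + 20.00 years.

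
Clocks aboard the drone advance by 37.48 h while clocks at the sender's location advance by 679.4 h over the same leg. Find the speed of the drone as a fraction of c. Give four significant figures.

The proper time is measured aboard the drone (both events occur at the drone's location); Δt is measured at the sender's location. γ = Δt/τ = 679.4/37.48 = 18.13.
β = √(1 − 1/γ²) = √(1 − 0.003043) = √0.9970

v = 0.9985c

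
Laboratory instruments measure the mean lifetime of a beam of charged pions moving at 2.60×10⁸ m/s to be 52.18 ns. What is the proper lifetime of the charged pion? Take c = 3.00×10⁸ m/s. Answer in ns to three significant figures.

τ₀ = 26.0 ns

β = 2.60×10⁸/3.00×10⁸ = 0.8667; γ = 1/√(1 − 0.8667²) = 2.004
The lab-frame lifetime is the dilated interval; the proper lifetime is τ₀ = Δt/γ = 52.18/2.004 ns.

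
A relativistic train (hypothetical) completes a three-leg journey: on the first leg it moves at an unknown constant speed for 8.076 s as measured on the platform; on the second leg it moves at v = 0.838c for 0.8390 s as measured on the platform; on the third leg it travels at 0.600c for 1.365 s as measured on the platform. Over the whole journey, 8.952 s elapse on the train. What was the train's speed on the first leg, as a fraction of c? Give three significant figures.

β = 0.400

Leg 1: speed unknown; τ_1 = 8.076/γ_1.
Leg 2: γ = 1/√(1 − 0.838²) = 1/√0.2978 = 1.833; τ_2 = 0.8390/1.833 = 0.4578 s.
Leg 3: γ = 1/√(1 − 0.600²) = 5/4 = 1.250; τ_3 = 1.365/1.250 = 1.092 s.
Total proper time: τ_1 + 0.4578 + 1.092 = 8.952, so τ_1 = 8.952 − 1.550 = 7.402 s.
γ_1 = 8.076/7.402 = 1.091; β = √(1 − 1/γ²) = √0.1599.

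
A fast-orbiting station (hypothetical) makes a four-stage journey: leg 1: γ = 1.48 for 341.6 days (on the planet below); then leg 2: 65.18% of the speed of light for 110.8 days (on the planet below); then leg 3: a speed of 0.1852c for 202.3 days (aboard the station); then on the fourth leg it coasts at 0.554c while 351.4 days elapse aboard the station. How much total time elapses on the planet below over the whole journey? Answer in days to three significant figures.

Leg 1: 341.6 days is already measured on the planet below.
Leg 2: 110.8 days is already measured on the planet below.
Leg 3: γ = 1/√(1 − 0.1852²) = 1/√0.9657 = 1.018; Δt_3 = 1.018 × 202.3 = 205.9 days.
Leg 4: γ = 1/√(1 − 0.554²) = 1/√0.6931 = 1.201; Δt_4 = 1.201 × 351.4 = 422.1 days.
Total: 341.6 + 110.8 + 205.9 + 422.1 days.

Δt = 1080 days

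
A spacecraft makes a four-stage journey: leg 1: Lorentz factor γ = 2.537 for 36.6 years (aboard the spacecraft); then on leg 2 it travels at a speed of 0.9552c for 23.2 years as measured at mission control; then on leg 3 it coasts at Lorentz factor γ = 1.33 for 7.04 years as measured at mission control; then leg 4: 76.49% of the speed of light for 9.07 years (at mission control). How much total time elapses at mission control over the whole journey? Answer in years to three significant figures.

Leg 1: γ = 2.537; Δt_1 = 2.537 × 36.6 = 92.85 years.
Leg 2: 23.2 years is already measured at mission control.
Leg 3: 7.04 years is already measured at mission control.
Leg 4: 9.07 years is already measured at mission control.
Total: 92.85 + 23.20 + 7.040 + 9.070 years.

Δt = 132 years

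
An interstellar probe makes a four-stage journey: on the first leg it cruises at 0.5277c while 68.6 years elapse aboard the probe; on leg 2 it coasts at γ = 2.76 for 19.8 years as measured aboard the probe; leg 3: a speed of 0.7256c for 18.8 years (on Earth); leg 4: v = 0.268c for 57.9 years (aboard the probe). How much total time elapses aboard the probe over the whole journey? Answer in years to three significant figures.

Leg 1: 68.6 years is already measured aboard the probe.
Leg 2: 19.8 years is already measured aboard the probe.
Leg 3: γ = 1/√(1 − 0.7256²) = 1/√0.4735 = 1.453; τ_3 = 18.8/1.453 = 12.94 years.
Leg 4: 57.9 years is already measured aboard the probe.
Total: 68.60 + 19.80 + 12.94 + 57.90 years.

τ = 159 years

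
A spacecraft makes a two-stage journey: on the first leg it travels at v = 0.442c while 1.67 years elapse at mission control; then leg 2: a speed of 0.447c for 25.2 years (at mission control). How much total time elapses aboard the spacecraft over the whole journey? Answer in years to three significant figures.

τ = 24.0 years

Leg 1: γ = 1/√(1 − 0.442²) = 1/√0.8046 = 1.115; τ_1 = 1.67/1.115 = 1.498 years.
Leg 2: γ = 1/√(1 − 0.447²) = 1/√0.8002 = 1.118; τ_2 = 25.2/1.118 = 22.54 years.
Total: 1.498 + 22.54 years.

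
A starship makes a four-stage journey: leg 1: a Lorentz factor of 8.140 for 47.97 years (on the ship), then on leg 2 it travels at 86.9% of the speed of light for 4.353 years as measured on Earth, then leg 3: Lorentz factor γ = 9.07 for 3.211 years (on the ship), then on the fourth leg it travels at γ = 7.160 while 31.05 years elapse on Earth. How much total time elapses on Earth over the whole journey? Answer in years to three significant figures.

Leg 1: γ = 8.140; Δt_1 = 8.140 × 47.97 = 390.5 years.
Leg 2: 4.353 years is already measured on Earth.
Leg 3: γ = 9.07; Δt_3 = 9.070 × 3.211 = 29.12 years.
Leg 4: 31.05 years is already measured on Earth.
Total: 390.5 + 4.353 + 29.12 + 31.05 years.

Δt = 455 years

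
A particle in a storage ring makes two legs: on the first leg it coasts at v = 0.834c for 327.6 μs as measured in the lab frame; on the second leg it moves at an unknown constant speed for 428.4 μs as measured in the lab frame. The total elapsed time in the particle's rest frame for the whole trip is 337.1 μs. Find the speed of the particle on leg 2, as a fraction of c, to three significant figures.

Leg 1: γ = 1/√(1 − 0.834²) = 1/√0.3044 = 1.812; τ_1 = 327.6/1.812 = 180.8 μs.
Leg 2: speed unknown; τ_2 = 428.4/γ_2.
Total proper time: 180.8 + τ_2 = 337.1, so τ_2 = 337.1 − 180.8 = 156.3 μs.
γ_2 = 428.4/156.3 = 2.740; β = √(1 − 1/γ²) = √0.8668.

β = 0.931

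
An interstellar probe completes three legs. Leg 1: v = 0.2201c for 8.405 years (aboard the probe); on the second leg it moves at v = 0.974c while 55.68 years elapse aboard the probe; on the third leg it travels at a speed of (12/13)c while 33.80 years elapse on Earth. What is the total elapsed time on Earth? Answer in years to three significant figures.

Leg 1: γ = 1/√(1 − 0.2201²) = 1/√0.9516 = 1.025; Δt_1 = 1.025 × 8.405 = 8.616 years.
Leg 2: γ = 1/√(1 − 0.974²) = 1/√0.05132 = 4.414; Δt_2 = 4.414 × 55.68 = 245.8 years.
Leg 3: 33.80 years is already measured on Earth.
Total: 8.616 + 245.8 + 33.80 years.

Δt = 288 years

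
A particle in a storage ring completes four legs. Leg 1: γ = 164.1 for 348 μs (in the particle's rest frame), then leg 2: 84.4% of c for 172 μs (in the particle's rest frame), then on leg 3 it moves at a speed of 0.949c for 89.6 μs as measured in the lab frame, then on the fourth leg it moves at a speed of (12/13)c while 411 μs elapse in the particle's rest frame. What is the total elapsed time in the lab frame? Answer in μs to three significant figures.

Leg 1: γ = 164.1; Δt_1 = 164.1 × 348 = 5.711×10⁴ μs.
Leg 2: β = 0.844; γ = 1/√(1 − 0.844²) = 1/√0.2877 = 1.864; Δt_2 = 1.864 × 172 = 320.7 μs.
Leg 3: 89.6 μs is already measured in the lab frame.
Leg 4: γ = 1/√(1 − (12/13)²) = 13/5 = 2.600; Δt_4 = 2.600 × 411 = 1069 μs.
Total: 5.711×10⁴ + 320.7 + 89.60 + 1069 μs.

Δt = 5.86×10⁴ μs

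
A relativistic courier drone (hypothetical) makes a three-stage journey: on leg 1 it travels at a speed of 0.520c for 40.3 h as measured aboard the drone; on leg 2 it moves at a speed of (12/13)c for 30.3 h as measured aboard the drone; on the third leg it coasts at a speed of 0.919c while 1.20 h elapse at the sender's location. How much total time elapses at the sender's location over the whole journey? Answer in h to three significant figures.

Leg 1: γ = 1/√(1 − 0.520²) = 1/√0.7296 = 1.171; Δt_1 = 1.171 × 40.3 = 47.18 h.
Leg 2: γ = 1/√(1 − (12/13)²) = 13/5 = 2.600; Δt_2 = 2.600 × 30.3 = 78.78 h.
Leg 3: 1.20 h is already measured at the sender's location.
Total: 47.18 + 78.78 + 1.200 h.

Δt = 127 h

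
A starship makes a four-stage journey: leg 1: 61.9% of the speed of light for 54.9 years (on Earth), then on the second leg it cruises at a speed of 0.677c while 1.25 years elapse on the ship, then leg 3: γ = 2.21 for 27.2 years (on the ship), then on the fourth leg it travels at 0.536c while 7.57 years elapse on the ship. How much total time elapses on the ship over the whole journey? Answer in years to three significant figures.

Leg 1: β = 0.619; γ = 1/√(1 − 0.619²) = 1/√0.6168 = 1.273; τ_1 = 54.9/1.273 = 43.12 years.
Leg 2: 1.25 years is already measured on the ship.
Leg 3: 27.2 years is already measured on the ship.
Leg 4: 7.57 years is already measured on the ship.
Total: 43.12 + 1.250 + 27.20 + 7.570 years.

τ = 79.1 years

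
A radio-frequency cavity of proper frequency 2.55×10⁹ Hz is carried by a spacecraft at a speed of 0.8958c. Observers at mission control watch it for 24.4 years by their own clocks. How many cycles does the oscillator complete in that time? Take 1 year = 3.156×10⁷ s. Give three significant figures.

N = 8.73×10¹⁷

γ = 1/√(1 − 0.8958²) = 1/√0.1975 = 2.250
During 24.4 years of lab time, the oscillator's proper time advances by τ = Δt/γ = 24.4/2.250 = 10.84 years = 3.423×10⁸ s.
N = f × τ = 2.55×10⁹ × 3.423×10⁸ = 8.728×10¹⁷.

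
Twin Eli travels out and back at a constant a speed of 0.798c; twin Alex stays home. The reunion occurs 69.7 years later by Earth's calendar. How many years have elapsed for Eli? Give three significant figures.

τ = 42.0 years

γ = 1/√(1 − 0.798²) = 1/√0.3632 = 1.659
Eli's clock measures proper time along the trip: τ = Δt/γ = 69.7/1.659 years.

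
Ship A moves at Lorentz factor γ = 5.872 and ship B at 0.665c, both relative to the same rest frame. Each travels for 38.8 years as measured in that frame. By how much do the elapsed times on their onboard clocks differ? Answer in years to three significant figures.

|τ_A − τ_B| = 22.4 years

A: γ = 5.872; τ_A = 38.8/5.872 = 6.608 years.
B: γ = 1/√(1 − 0.665²) = 1/√0.5578 = 1.339; τ_B = 38.8/1.339 = 28.98 years.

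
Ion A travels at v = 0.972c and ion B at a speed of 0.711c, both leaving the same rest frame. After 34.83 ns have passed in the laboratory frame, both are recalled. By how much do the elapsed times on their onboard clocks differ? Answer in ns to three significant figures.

A: γ = 1/√(1 − 0.972²) = 1/√0.05522 = 4.256; τ_A = 34.83/4.256 = 8.184 ns.
B: γ = 1/√(1 − 0.711²) = 1/√0.4945 = 1.422; τ_B = 34.83/1.422 = 24.49 ns.

|τ_A − τ_B| = 16.3 ns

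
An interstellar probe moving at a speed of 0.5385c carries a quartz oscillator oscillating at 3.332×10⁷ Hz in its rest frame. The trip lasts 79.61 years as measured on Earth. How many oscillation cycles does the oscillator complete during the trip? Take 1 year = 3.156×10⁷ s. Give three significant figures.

γ = 1/√(1 − 0.5385²) = 1/√0.7100 = 1.187
The oscillator's own cycle count is N = f × τ where τ is the proper time aboard the probe. τ = Δt/γ = 79.61/1.187 = 67.08 years = 2.117×10⁹ s.
N = 3.332×10⁷ × 2.117×10⁹ = 7.054×10¹⁶.

N = 7.05×10¹⁶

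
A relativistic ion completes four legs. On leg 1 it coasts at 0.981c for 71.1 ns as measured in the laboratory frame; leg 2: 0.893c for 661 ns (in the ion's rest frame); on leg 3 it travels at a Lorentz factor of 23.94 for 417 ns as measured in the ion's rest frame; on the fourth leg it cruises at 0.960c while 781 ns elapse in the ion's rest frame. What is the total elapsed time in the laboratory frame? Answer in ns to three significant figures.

Leg 1: 71.1 ns is already measured in the laboratory frame.
Leg 2: γ = 1/√(1 − 0.893²) = 1/√0.2026 = 2.222; Δt_2 = 2.222 × 661 = 1469 ns.
Leg 3: γ = 23.94; Δt_3 = 23.94 × 417 = 9983 ns.
Leg 4: γ = 1/√(1 − 0.960²) = 25/7 ≈ 3.571; Δt_4 = 3.571 × 781 = 2789 ns.
Total: 71.10 + 1469 + 9983 + 2789 ns.

Δt = 1.43×10⁴ ns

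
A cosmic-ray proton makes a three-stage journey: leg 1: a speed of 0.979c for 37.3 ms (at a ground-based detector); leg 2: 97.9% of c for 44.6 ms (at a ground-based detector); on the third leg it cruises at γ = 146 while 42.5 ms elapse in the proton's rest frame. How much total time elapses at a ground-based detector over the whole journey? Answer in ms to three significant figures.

Leg 1: 37.3 ms is already measured at a ground-based detector.
Leg 2: 44.6 ms is already measured at a ground-based detector.
Leg 3: γ = 146; Δt_3 = 146.0 × 42.5 = 6205 ms.
Total: 37.30 + 44.60 + 6205 ms.

Δt = 6290 ms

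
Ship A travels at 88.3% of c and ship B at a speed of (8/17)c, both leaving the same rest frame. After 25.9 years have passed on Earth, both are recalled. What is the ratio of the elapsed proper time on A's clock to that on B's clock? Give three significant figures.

τ_A/τ_B = 0.532

A: β = 0.883; γ = 1/√(1 − 0.883²) = 1/√0.2203 = 2.131. B: γ = 1/√(1 − (8/17)²) = 17/15 ≈ 1.133.
τ_A/τ_B = γ_B/γ_A = 1.133/2.131 = 0.5320, so τ_A/τ_B = 0.5320.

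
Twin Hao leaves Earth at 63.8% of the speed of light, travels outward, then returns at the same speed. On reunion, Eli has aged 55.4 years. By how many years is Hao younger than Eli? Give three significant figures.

Δt − τ = 12.7 years

β = 0.638; γ = 1/√(1 − 0.638²) = 1/√0.5930 = 1.299
Hao's elapsed proper time: τ = 55.4/1.299 = 42.66 years.
Age gap = Δt − τ = 55.4 − 42.66 years.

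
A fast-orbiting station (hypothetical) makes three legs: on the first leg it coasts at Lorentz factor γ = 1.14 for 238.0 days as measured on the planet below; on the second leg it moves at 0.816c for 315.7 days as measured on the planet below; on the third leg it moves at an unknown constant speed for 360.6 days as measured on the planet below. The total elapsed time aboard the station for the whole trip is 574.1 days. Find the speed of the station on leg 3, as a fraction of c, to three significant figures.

β = 0.862

Leg 1: γ = 1.14; τ_1 = 238.0/1.140 = 208.8 days.
Leg 2: γ = 1/√(1 − 0.816²) = 1/√0.3341 = 1.730; τ_2 = 315.7/1.730 = 182.5 days.
Leg 3: speed unknown; τ_3 = 360.6/γ_3.
Total proper time: 208.8 + 182.5 + τ_3 = 574.1, so τ_3 = 574.1 − 391.3 = 182.8 days.
γ_3 = 360.6/182.8 = 1.972; β = √(1 − 1/γ²) = √0.7429.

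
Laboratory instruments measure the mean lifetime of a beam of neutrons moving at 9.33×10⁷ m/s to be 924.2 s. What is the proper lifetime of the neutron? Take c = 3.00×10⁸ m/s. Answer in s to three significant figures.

β = 9.33×10⁷/3.00×10⁸ = 0.3110; γ = 1/√(1 − 0.3110²) = 1.052
The lab-frame lifetime is the dilated interval; the proper lifetime is τ₀ = Δt/γ = 924.2/1.052 s.

τ₀ = 878 s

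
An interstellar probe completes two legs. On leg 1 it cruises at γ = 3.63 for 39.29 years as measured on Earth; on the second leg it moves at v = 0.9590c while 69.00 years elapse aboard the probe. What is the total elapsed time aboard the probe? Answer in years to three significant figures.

τ = 79.8 years

Leg 1: γ = 3.63; τ_1 = 39.29/3.630 = 10.82 years.
Leg 2: 69.00 years is already measured aboard the probe.
Total: 10.82 + 69.00 years.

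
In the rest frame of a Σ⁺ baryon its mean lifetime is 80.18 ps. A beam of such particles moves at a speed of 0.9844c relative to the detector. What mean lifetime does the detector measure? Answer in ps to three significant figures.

γ = 1/√(1 − 0.9844²) = 1/√0.03096 = 5.684
The rest-frame lifetime is the proper time; the lab measures the dilated interval Δt = γτ₀ = 5.684 × 80.18 ps.

Δt = 456 ps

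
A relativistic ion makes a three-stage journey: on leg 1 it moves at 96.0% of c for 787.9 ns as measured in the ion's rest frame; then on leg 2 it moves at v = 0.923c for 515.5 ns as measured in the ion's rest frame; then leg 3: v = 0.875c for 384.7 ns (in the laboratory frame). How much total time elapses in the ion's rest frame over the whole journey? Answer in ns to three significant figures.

Leg 1: 787.9 ns is already measured in the ion's rest frame.
Leg 2: 515.5 ns is already measured in the ion's rest frame.
Leg 3: γ = 1/√(1 − 0.875²) = 1/√0.2344 = 2.066; τ_3 = 384.7/2.066 = 186.2 ns.
Total: 787.9 + 515.5 + 186.2 ns.

τ = 1490 ns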